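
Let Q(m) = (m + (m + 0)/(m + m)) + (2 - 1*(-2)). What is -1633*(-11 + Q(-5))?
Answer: 37559/2 ≈ 18780.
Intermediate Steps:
Q(m) = 9/2 + m (Q(m) = (m + m/((2*m))) + (2 + 2) = (m + m*(1/(2*m))) + 4 = (m + 1/2) + 4 = (1/2 + m) + 4 = 9/2 + m)
-1633*(-11 + Q(-5)) = -1633*(-11 + (9/2 - 5)) = -1633*(-11 - 1/2) = -1633*(-23/2) = 37559/2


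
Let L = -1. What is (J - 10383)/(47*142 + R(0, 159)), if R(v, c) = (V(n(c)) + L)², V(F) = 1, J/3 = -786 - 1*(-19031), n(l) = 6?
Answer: 22176/3337 ≈ 6.6455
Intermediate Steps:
J = 54735 (J = 3*(-786 - 1*(-19031)) = 3*(-786 + 19031) = 3*18245 = 54735)
R(v, c) = 0 (R(v, c) = (1 - 1)² = 0² = 0)
(J - 10383)/(47*142 + R(0, 159)) = (54735 - 10383)/(47*142 + 0) = 44352/(6674 + 0) = 44352/6674 = 44352*(1/6674) = 22176/3337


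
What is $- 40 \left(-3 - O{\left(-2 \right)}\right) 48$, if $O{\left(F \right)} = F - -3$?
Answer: $7680$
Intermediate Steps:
$O{\left(F \right)} = 3 + F$ ($O{\left(F \right)} = F + 3 = 3 + F$)
$- 40 \left(-3 - O{\left(-2 \right)}\right) 48 = - 40 \left(-3 - \left(3 - 2\right)\right) 48 = - 40 \left(-3 - 1\right) 48 = \left(-40\right) \left(-4\right) 48 = 160 \cdot 48 = 7680$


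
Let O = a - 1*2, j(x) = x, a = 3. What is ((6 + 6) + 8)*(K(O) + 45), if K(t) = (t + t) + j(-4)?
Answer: 860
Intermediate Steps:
O = 1 (O = 3 - 1*2 = 3 - 2 = 1)
K(t) = -4 + 2*t (K(t) = (t + t) - 4 = 2*t - 4 = -4 + 2*t)
((6 + 6) + 8)*(K(O) + 45) = ((6 + 6) + 8)*((-4 + 2*1) + 45) = (12 + 8)*((-4 + 2) + 45) = 20*(-2 + 45) = 20*43 = 860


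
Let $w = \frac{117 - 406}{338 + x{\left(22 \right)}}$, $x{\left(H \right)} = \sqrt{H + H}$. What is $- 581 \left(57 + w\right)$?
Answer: $- \frac{1862604079}{57100} - \frac{167909 \sqrt{11}}{57100} \approx -32630.0$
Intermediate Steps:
$x{\left(H \right)} = \sqrt{2} \sqrt{H}$ ($x{\left(H \right)} = \sqrt{2 H} = \sqrt{2} \sqrt{H}$)
$w = - \frac{289}{338 + 2 \sqrt{11}}$ ($w = \frac{117 - 406}{338 + \sqrt{2} \sqrt{22}} = - \frac{289}{338 + 2 \sqrt{11}} \approx -0.83857$)
$- 581 \left(57 + w\right) = - 581 \left(57 - \left(\frac{48841}{57100} - \frac{289 \sqrt{11}}{57100}\right)\right) = - 581 \left(\frac{3205859}{57100} + \frac{289 \sqrt{11}}{57100}\right) = - \frac{1862604079}{57100} - \frac{167909 \sqrt{11}}{57100}$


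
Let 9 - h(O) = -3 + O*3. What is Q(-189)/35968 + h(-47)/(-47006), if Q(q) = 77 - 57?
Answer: -570373/211338976 ≈ -0.0026989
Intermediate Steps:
h(O) = 12 - 3*O (h(O) = 9 - (-3 + O*3) = 9 - (-3 + 3*O) = 9 + (3 - 3*O) = 12 - 3*O)
Q(q) = 20
Q(-189)/35968 + h(-47)/(-47006) = 20/35968 + (12 - 3*(-47))/(-47006) = 20*(1/35968) + (12 + 141)*(-1/47006) = 5/8992 + 153*(-1/47006) = 5/8992 - 153/47006 = -570373/211338976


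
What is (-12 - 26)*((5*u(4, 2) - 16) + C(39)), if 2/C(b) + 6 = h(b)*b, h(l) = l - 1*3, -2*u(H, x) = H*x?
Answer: 956194/699 ≈ 1367.9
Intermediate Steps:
u(H, x) = -H*x/2
h(l) = -3 + l (h(l) = l - 3 = -3 + l)
C(b) = 2/(-6 + b*(-3 + b)) (C(b) = 2/(-6 + (-3 + b)*b) = 2/(-6 + b*(-3 + b)))
(-12 - 26)*((5*u(4, 2) - 16) + C(39)) = (-12 - 26)*((5*(-½*4*2) - 16) + 2/(-6 + 39*(-3 + 39))) = -38*((5*(-4) - 16) + 2/(-6 + 39*36)) = -38*((-20 - 16) + 2/(-6 + 1404)) = -38*(-36 + 2/1398) = -38*(-36 + 2*(1/1398)) = -38*(-36 + 1/699) = -38*(-25163/699) = 956194/699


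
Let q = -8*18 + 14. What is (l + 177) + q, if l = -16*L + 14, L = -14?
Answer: 285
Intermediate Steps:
q = -130 (q = -144 + 14 = -130)
l = 238 (l = -16*(-14) + 14 = 224 + 14 = 238)
(l + 177) + q = (238 + 177) - 130 = 415 - 130 = 285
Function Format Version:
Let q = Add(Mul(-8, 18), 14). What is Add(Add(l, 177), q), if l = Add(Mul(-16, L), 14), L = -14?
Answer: 285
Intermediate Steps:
q = -130 (q = Add(-144, 14) = -130)
l = 238 (l = Add(Mul(-16, -14), 14) = Add(224, 14) = 238)
Add(Add(l, 177), q) = Add(Add(238, 177), -130) = Add(415, -130) = 285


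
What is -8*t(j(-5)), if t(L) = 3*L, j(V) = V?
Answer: 120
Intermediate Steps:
-8*t(j(-5)) = -24*(-5) = -8*(-15) = 120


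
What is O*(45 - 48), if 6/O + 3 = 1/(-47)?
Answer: 423/71 ≈ 5.9577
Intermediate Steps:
O = -141/71 (O = 6/(-3 + 1/(-47)) = 6/(-3 - 1/47) = 6/(-142/47) = 6*(-47/142) = -141/71 ≈ -1.9859)
O*(45 - 48) = -141*(45 - 48)/71 = -141/71*(-3) = 423/71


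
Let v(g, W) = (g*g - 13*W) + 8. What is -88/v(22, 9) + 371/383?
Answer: 105421/143625 ≈ 0.73400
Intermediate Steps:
v(g, W) = 8 + g² - 13*W (v(g, W) = (g² - 13*W) + 8 = 8 + g² - 13*W)
-88/v(22, 9) + 371/383 = -88/(8 + 22² - 13*9) + 371/383 = -88/(8 + 484 - 117) + 371*(1/383) = -88/375 + 371/383 = 105421/143625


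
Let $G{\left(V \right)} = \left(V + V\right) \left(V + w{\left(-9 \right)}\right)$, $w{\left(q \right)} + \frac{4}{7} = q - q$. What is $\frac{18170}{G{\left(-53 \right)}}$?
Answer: $\frac{12719}{3975} \approx 3.1997$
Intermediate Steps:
$w{\left(q \right)} = - \frac{4}{7}$ ($w{\left(q \right)} = - \frac{4}{7} + \left(q - q\right) = - \frac{4}{7} + 0 = - \frac{4}{7}$)
$G{\left(V \right)} = 2 V \left(- \frac{4}{7} + V\right)$ ($G{\left(V \right)} = \left(V + V\right) \left(V - \frac{4}{7}\right) = 2 V \left(- \frac{4}{7} + V\right)$)
$\frac{18170}{G{\left(-53 \right)}} = \frac{18170}{\frac{2}{7} \left(-53\right) \left(-4 + 7 \left(-53\right)\right)} = \frac{18170}{\frac{2}{7} \left(-53\right) \left(-4 - 371\right)} = \frac{18170}{\frac{2}{7} \left(-53\right) \left(-375\right)} = \frac{18170}{\frac{39750}{7}} = 18170 \cdot \frac{7}{39750} = \frac{12719}{3975}$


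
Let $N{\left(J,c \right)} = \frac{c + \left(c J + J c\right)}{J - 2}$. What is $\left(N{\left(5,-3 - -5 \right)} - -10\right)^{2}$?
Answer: $\frac{2704}{9} \approx 300.44$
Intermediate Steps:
$N{\left(J,c \right)} = \frac{c + 2 J c}{-2 + J}$ ($N{\left(J,c \right)} = \frac{c + \left(J c + J c\right)}{-2 + J} = \frac{c + 2 J c}{-2 + J}$)
$\left(N{\left(5,-3 - -5 \right)} - -10\right)^{2} = \left(\frac{\left(-3 - -5\right) \left(1 + 2 \cdot 5\right)}{-2 + 5} - -10\right)^{2} = \left(\frac{\left(-3 + 5\right) \left(1 + 10\right)}{3} + 10\right)^{2} = \left(2 \cdot \frac{1}{3} \cdot 11 + 10\right)^{2} = \left(\frac{22}{3} + 10\right)^{2} = \left(\frac{52}{3}\right)^{2} = \frac{2704}{9}$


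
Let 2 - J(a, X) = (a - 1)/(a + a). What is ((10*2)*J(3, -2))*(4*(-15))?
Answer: -2000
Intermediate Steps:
J(a, X) = 2 - (-1 + a)/(2*a) (J(a, X) = 2 - (a - 1)/(a + a) = 2 - (-1 + a)/(2*a))
((10*2)*J(3, -2))*(4*(-15)) = ((10*2)*((½)*(1 + 3*3)/3))*(4*(-15)) = (20*((½)*(⅓)*(1 + 9)))*(-60) = (20*((½)*(⅓)*10))*(-60) = (20*(5/3))*(-60) = (100/3)*(-60) = -2000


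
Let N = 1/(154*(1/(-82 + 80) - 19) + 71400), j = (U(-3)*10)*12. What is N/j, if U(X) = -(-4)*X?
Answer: -1/98491680 ≈ -1.0153e-8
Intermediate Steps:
U(X) = 4*X
j = -1440 (j = ((4*(-3))*10)*12 = -12*10*12 = -120*12 = -1440)
N = 1/68397 (N = 1/(154*(1/(-2) - 19) + 71400) = 1/(154*(-½ - 19) + 71400) = 1/(154*(-39/2) + 71400) = 1/(-3003 + 71400) = 1/68397 ≈ 1.4621e-5)
N/j = (1/68397)/(-1440) = (1/68397)*(-1/1440) = -1/98491680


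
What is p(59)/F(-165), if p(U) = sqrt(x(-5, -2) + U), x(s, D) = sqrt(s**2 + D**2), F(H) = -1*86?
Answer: -sqrt(59 + sqrt(29))/86 ≈ -0.093303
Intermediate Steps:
F(H) = -86
x(s, D) = sqrt(D**2 + s**2)
p(U) = sqrt(U + sqrt(29)) (p(U) = sqrt(sqrt((-2)**2 + (-5)**2) + U) = sqrt(sqrt(4 + 25) + U) = sqrt(sqrt(29) + U) = sqrt(U + sqrt(29)))
p(59)/F(-165) = sqrt(59 + sqrt(29))/(-86) = sqrt(59 + sqrt(29))*(-1/86) = -sqrt(59 + sqrt(29))/86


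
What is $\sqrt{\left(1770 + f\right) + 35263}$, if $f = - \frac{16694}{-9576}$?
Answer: $\frac{\sqrt{23583872683}}{798} \approx 192.44$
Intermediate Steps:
$f = \frac{8347}{4788}$ ($f = \left(-16694\right) \left(- \frac{1}{9576}\right) = \frac{8347}{4788} \approx 1.7433$)
$\sqrt{\left(1770 + f\right) + 35263} = \sqrt{\left(1770 + \frac{8347}{4788}\right) + 35263} = \sqrt{\frac{8483107}{4788} + 35263} = \sqrt{\frac{177322351}{4788}} = \frac{\sqrt{23583872683}}{798}$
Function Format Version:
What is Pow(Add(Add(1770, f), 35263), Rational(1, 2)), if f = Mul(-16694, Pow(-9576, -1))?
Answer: Mul(Rational(1, 798), Pow(23583872683, Rational(1, 2))) ≈ 192.44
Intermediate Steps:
f = Rational(8347, 4788) (f = Mul(-16694, Rational(-1, 9576)) = Rational(8347, 4788) ≈ 1.7433)
Pow(Add(Add(1770, f), 35263), Rational(1, 2)) = Pow(Add(Add(1770, Rational(8347, 4788)), 35263), Rational(1, 2)) = Pow(Add(Rational(8483107, 4788), 35263), Rational(1, 2)) = Pow(Rational(177322351, 4788), Rational(1, 2)) = Mul(Rational(1, 798), Pow(23583872683, Rational(1, 2)))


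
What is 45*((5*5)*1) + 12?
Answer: 1137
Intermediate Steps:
45*((5*5)*1) + 12 = 45*(25*1) + 12 = 45*25 + 12 = 1125 + 12 = 1137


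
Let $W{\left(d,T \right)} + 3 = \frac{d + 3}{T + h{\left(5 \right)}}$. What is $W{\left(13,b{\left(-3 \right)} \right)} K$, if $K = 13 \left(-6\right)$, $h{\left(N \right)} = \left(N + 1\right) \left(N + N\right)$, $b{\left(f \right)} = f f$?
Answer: $\frac{4966}{23} \approx 215.91$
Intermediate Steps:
$b{\left(f \right)} = f^{2}$
$h{\left(N \right)} = 2 N \left(1 + N\right)$ ($h{\left(N \right)} = \left(1 + N\right) 2 N = 2 N \left(1 + N\right)$)
$K = -78$
$W{\left(d,T \right)} = -3 + \frac{3 + d}{60 + T}$ ($W{\left(d,T \right)} = -3 + \frac{d + 3}{T + 2 \cdot 5 \left(1 + 5\right)} = -3 + \frac{3 + d}{T + 2 \cdot 5 \cdot 6} = -3 + \frac{3 + d}{T + 60} = -3 + \frac{3 + d}{60 + T}$)
$W{\left(13,b{\left(-3 \right)} \right)} K = \frac{-177 + 13 - 3 \left(-3\right)^{2}}{60 + \left(-3\right)^{2}} \left(-78\right) = \frac{-177 + 13 - 27}{60 + 9} \left(-78\right) = \frac{-177 + 13 - 27}{69} \left(-78\right) = \frac{1}{69} \left(-191\right) \left(-78\right) = \left(- \frac{191}{69}\right) \left(-78\right) = \frac{4966}{23}$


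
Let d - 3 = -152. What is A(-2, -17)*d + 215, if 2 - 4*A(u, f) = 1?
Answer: 711/4 ≈ 177.75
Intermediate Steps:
d = -149 (d = 3 - 152 = -149)
A(u, f) = ¼ (A(u, f) = ½ - ¼*1 = ½ - ¼ = ¼)
A(-2, -17)*d + 215 = (¼)*(-149) + 215 = -149/4 + 215 = 711/4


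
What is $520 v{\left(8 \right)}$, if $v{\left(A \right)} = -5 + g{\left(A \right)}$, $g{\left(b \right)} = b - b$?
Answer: $-2600$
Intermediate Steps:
$g{\left(b \right)} = 0$
$v{\left(A \right)} = -5$ ($v{\left(A \right)} = -5 + 0 = -5$)
$520 v{\left(8 \right)} = 520 \left(-5\right) = -2600$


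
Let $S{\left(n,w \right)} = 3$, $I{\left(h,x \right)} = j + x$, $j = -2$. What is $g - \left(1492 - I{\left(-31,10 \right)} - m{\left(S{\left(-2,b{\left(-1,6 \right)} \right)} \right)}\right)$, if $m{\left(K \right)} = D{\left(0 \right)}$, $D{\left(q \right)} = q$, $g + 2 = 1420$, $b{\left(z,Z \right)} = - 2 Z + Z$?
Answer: $-66$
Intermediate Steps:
$b{\left(z,Z \right)} = - Z$
$I{\left(h,x \right)} = -2 + x$
$g = 1418$ ($g = -2 + 1420 = 1418$)
$m{\left(K \right)} = 0$
$g - \left(1492 - I{\left(-31,10 \right)} - m{\left(S{\left(-2,b{\left(-1,6 \right)} \right)} \right)}\right) = 1418 + \left(\left(0 + \left(-2 + 10\right)\right) - 1492\right) = 1418 + \left(\left(0 + 8\right) - 1492\right) = 1418 + \left(8 - 1492\right) = 1418 - 1484 = -66$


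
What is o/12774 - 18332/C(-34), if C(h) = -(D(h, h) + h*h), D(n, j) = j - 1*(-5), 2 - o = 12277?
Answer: 220339043/14396298 ≈ 15.305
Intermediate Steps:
o = -12275 (o = 2 - 1*12277 = 2 - 12277 = -12275)
D(n, j) = 5 + j (D(n, j) = j + 5 = 5 + j)
C(h) = -5 - h - h² (C(h) = -((5 + h) + h*h) = -((5 + h) + h²) = -(5 + h + h²) = -5 - h - h²)
o/12774 - 18332/C(-34) = -12275/12774 - 18332/(-5 - 1*(-34) - 1*(-34)²) = -12275*1/12774 - 18332/(-5 + 34 - 1*1156) = -12275/12774 - 18332/(-5 + 34 - 1156) = -12275/12774 - 18332/(-1127) = -12275/12774 - 18332*(-1/1127) = -12275/12774 + 18332/1127 = 220339043/14396298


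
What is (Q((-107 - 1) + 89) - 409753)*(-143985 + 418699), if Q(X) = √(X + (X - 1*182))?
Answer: -112564885642 + 549428*I*√55 ≈ -1.1256e+11 + 4.0747e+6*I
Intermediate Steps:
Q(X) = √(-182 + 2*X) (Q(X) = √(X + (X - 182)) = √(X + (-182 + X)) = √(-182 + 2*X))
(Q((-107 - 1) + 89) - 409753)*(-143985 + 418699) = (√(-182 + 2*((-107 - 1) + 89)) - 409753)*(-143985 + 418699) = (√(-182 + 2*(-108 + 89)) - 409753)*274714 = (√(-182 + 2*(-19)) - 409753)*274714 = (√(-182 - 38) - 409753)*274714 = (√(-220) - 409753)*274714 = (2*I*√55 - 409753)*274714 = (-409753 + 2*I*√55)*274714 = -112564885642 + 549428*I*√55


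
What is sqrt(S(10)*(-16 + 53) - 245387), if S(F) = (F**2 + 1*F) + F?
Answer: I*sqrt(240947) ≈ 490.86*I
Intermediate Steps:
S(F) = F**2 + 2*F (S(F) = (F**2 + F) + F = (F + F**2) + F = F**2 + 2*F)
sqrt(S(10)*(-16 + 53) - 245387) = sqrt((10*(2 + 10))*(-16 + 53) - 245387) = sqrt((10*12)*37 - 245387) = sqrt(120*37 - 245387) = sqrt(4440 - 245387) = sqrt(-240947) = I*sqrt(240947)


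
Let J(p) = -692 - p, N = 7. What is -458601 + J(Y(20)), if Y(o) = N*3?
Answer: -459314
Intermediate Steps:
Y(o) = 21 (Y(o) = 7*3 = 21)
-458601 + J(Y(20)) = -458601 + (-692 - 1*21) = -458601 + (-692 - 21) = -458601 - 713 = -459314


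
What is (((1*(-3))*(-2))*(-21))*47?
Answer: -5922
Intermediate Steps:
(((1*(-3))*(-2))*(-21))*47 = (-3*(-2)*(-21))*47 = (6*(-21))*47 = -126*47 = -5922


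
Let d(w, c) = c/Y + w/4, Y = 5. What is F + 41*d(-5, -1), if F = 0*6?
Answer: -1189/20 ≈ -59.450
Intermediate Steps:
F = 0
d(w, c) = w/4 + c/5 (d(w, c) = c/5 + w/4 = w/4 + c/5)
F + 41*d(-5, -1) = 0 + 41*((¼)*(-5) + (⅕)*(-1)) = 0 + 41*(-5/4 - ⅕) = 0 + 41*(-29/20) = 0 - 1189/20 = -1189/20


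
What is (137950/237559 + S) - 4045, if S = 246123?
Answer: 57507945552/237559 ≈ 2.4208e+5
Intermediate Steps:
(137950/237559 + S) - 4045 = (137950/237559 + 246123) - 4045 = 58468871707/237559 - 4045 = 57507945552/237559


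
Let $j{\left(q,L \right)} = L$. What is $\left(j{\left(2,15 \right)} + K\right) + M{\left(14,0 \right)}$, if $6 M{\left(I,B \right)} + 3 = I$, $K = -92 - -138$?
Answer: $\frac{377}{6} \approx 62.833$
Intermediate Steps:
$K = 46$ ($K = -92 + 138 = 46$)
$M{\left(I,B \right)} = - \frac{1}{2} + \frac{I}{6}$
$\left(j{\left(2,15 \right)} + K\right) + M{\left(14,0 \right)} = \left(15 + 46\right) + \left(- \frac{1}{2} + \frac{1}{6} \cdot 14\right) = 61 + \left(- \frac{1}{2} + \frac{7}{3}\right) = 61 + \frac{11}{6} = \frac{377}{6}$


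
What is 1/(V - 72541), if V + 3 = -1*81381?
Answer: -1/153925 ≈ -6.4967e-6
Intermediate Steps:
V = -81384 (V = -3 - 1*81381 = -3 - 81381 = -81384)
1/(V - 72541) = 1/(-81384 - 72541) = 1/(-153925) = -1/153925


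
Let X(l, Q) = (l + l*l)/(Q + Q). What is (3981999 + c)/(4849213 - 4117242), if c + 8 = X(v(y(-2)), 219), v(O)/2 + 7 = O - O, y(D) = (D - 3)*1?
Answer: 872056120/160301649 ≈ 5.4401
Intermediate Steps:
y(D) = -3 + D (y(D) = (-3 + D)*1 = -3 + D)
v(O) = -14 (v(O) = -14 + 2*(O - O) = -14 + 2*0 = -14 + 0 = -14)
X(l, Q) = (l + l**2)/(2*Q) (X(l, Q) = (l + l**2)/((2*Q)) = (l + l**2)*(1/(2*Q)) = (l + l**2)/(2*Q))
c = -1661/219 (c = -8 + (1/2)*(-14)*(1 - 14)/219 = -8 + (1/2)*(-14)*(1/219)*(-13) = -8 + 91/219 = -1661/219 ≈ -7.5845)
(3981999 + c)/(4849213 - 4117242) = (3981999 - 1661/219)/(4849213 - 4117242) = (872056120/219)/731971 = (872056120/219)*(1/731971) = 872056120/160301649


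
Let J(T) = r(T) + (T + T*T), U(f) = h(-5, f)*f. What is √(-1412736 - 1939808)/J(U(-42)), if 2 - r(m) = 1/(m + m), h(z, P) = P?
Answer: 14112*I*√209534/10984293935 ≈ 0.00058809*I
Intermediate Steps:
U(f) = f² (U(f) = f*f = f²)
r(m) = 2 - 1/(2*m) (r(m) = 2 - 1/(m + m) = 2 - 1/(2*m))
J(T) = 2 + T + T² - 1/(2*T) (J(T) = (2 - 1/(2*T)) + (T + T*T) = (2 - 1/(2*T)) + (T + T²) = 2 + T + T² - 1/(2*T))
√(-1412736 - 1939808)/J(U(-42)) = √(-1412736 - 1939808)/(2 + (-42)² + ((-42)²)² - 1/(2*((-42)²))) = √(-3352544)/(2 + 1764 + 1764² - ½/1764) = (4*I*√209534)/(2 + 1764 + 3111696 - ½*1/1764) = (4*I*√209534)/(2 + 1764 + 3111696 - 1/3528) = (4*I*√209534)/(10984293935/3528) = (4*I*√209534)*(3528/10984293935) = 14112*I*√209534/10984293935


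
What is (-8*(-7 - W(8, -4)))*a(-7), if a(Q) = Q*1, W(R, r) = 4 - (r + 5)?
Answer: -560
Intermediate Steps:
W(R, r) = -1 - r (W(R, r) = 4 - (5 + r) = 4 + (-5 - r) = -1 - r)
a(Q) = Q
(-8*(-7 - W(8, -4)))*a(-7) = -8*(-7 - (-1 - 1*(-4)))*(-7) = -8*(-7 - (-1 + 4))*(-7) = -8*(-7 - 1*3)*(-7) = -8*(-7 - 3)*(-7) = -8*(-10)*(-7) = 80*(-7) = -560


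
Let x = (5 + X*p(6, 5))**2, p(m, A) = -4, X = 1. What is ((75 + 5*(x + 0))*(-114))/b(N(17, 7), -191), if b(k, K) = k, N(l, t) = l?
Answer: -9120/17 ≈ -536.47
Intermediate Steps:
x = 1 (x = (5 + 1*(-4))**2 = (5 - 4)**2 = 1**2 = 1)
((75 + 5*(x + 0))*(-114))/b(N(17, 7), -191) = ((75 + 5*(1 + 0))*(-114))/17 = ((75 + 5*1)*(-114))*(1/17) = ((75 + 5)*(-114))*(1/17) = (80*(-114))*(1/17) = -9120*1/17 = -9120/17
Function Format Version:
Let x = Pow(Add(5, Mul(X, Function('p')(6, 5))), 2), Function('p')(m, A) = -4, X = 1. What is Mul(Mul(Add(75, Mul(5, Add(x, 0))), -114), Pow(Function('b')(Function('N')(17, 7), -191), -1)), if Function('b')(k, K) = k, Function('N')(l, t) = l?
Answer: Rational(-9120, 17) ≈ -536.47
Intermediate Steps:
x = 1 (x = Pow(Add(5, Mul(1, -4)), 2) = Pow(Add(5, -4), 2) = Pow(1, 2) = 1)
Mul(Mul(Add(75, Mul(5, Add(x, 0))), -114), Pow(Function('b')(Function('N')(17, 7), -191), -1)) = Mul(Mul(Add(75, Mul(5, Add(1, 0))), -114), Pow(17, -1)) = Mul(Mul(Add(75, Mul(5, 1)), -114), Rational(1, 17)) = Mul(Mul(Add(75, 5), -114), Rational(1, 17)) = Mul(Mul(80, -114), Rational(1, 17)) = Mul(-9120, Rational(1, 17)) = Rational(-9120, 17)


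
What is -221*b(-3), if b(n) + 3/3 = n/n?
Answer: 0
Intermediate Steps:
b(n) = 0 (b(n) = -1 + n/n = -1 + 1 = 0)
-221*b(-3) = -221*0 = 0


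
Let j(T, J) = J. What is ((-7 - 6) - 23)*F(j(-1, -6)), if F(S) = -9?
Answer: 324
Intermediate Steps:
((-7 - 6) - 23)*F(j(-1, -6)) = ((-7 - 6) - 23)*(-9) = (-13 - 23)*(-9) = -36*(-9) = 324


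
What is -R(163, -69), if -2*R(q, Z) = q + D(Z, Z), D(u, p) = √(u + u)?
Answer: 163/2 + I*√138/2 ≈ 81.5 + 5.8737*I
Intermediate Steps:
D(u, p) = √2*√u (D(u, p) = √(2*u) = √2*√u)
R(q, Z) = -q/2 - √2*√Z/2 (R(q, Z) = -(q + √2*√Z)/2 = -q/2 - √2*√Z/2)
-R(163, -69) = -(-½*163 - √2*√(-69)/2) = -(-163/2 - √2*I*√69/2) = -(-163/2 - I*√138/2) = 163/2 + I*√138/2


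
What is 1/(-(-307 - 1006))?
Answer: 1/1313 ≈ 0.00076161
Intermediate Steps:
1/(-(-307 - 1006)) = 1/(-1*(-1313)) = 1/1313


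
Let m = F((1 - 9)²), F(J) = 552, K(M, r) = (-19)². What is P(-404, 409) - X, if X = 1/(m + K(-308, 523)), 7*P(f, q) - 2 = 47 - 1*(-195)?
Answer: 222765/6391 ≈ 34.856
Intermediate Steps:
P(f, q) = 244/7 (P(f, q) = 2/7 + (47 - 1*(-195))/7 = 2/7 + (47 + 195)/7 = 2/7 + (⅐)*242 = 2/7 + 242/7 = 244/7)
K(M, r) = 361
m = 552
X = 1/913 (X = 1/(552 + 361) = 1/913 ≈ 0.0010953)
P(-404, 409) - X = 244/7 - 1*1/913 = 244/7 - 1/913 = 222765/6391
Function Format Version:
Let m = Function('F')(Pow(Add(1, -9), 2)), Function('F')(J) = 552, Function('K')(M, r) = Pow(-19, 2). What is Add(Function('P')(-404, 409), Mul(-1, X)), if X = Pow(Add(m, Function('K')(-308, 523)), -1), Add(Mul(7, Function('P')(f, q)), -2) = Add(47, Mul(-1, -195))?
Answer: Rational(222765, 6391) ≈ 34.856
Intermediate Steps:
Function('P')(f, q) = Rational(244, 7) (Function('P')(f, q) = Add(Rational(2, 7), Mul(Rational(1, 7), Add(47, Mul(-1, -195)))) = Add(Rational(2, 7), Mul(Rational(1, 7), Add(47, 195))) = Add(Rational(2, 7), Mul(Rational(1, 7), 242)) = Add(Rational(2, 7), Rational(242, 7)) = Rational(244, 7))
Function('K')(M, r) = 361
m = 552
X = Rational(1, 913) (X = Pow(Add(552, 361), -1) = Pow(913, -1) = Rational(1, 913) ≈ 0.0010953)
Add(Function('P')(-404, 409), Mul(-1, X)) = Add(Rational(244, 7), Mul(-1, Rational(1, 913))) = Add(Rational(244, 7), Rational(-1, 913)) = Rational(222765, 6391)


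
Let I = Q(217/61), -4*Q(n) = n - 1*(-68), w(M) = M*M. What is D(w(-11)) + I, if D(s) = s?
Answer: 25159/244 ≈ 103.11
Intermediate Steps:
w(M) = M²
Q(n) = -17 - n/4 (Q(n) = -(n - 1*(-68))/4 = -(n + 68)/4 = -(68 + n)/4 = -17 - n/4)
I = -4365/244 (I = -17 - 217/(4*61) = -17 - ¼*217/61 = -17 - 217/244 = -4365/244 ≈ -17.889)
D(w(-11)) + I = (-11)² - 4365/244 = 121 - 4365/244 = 25159/244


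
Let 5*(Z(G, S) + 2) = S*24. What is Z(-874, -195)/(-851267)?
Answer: 938/851267 ≈ 0.0011019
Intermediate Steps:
Z(G, S) = -2 + 24*S/5 (Z(G, S) = -2 + (S*24)/5 = -2 + (24*S)/5 = -2 + 24*S/5)
Z(-874, -195)/(-851267) = (-2 + (24/5)*(-195))/(-851267) = (-2 - 936)*(-1/851267) = -938*(-1/851267) = 938/851267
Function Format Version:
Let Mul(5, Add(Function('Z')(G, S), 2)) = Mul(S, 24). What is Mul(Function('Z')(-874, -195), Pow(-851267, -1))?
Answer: Rational(938, 851267) ≈ 0.0011019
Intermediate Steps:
Function('Z')(G, S) = Add(-2, Mul(Rational(24, 5), S)) (Function('Z')(G, S) = Add(-2, Mul(Rational(1, 5), Mul(S, 24))) = Add(-2, Mul(Rational(1, 5), Mul(24, S))) = Add(-2, Mul(Rational(24, 5), S)))
Mul(Function('Z')(-874, -195), Pow(-851267, -1)) = Mul(Add(-2, Mul(Rational(24, 5), -195)), Pow(-851267, -1)) = Mul(Add(-2, -936), Rational(-1, 851267)) = Mul(-938, Rational(-1, 851267)) = Rational(938, 851267)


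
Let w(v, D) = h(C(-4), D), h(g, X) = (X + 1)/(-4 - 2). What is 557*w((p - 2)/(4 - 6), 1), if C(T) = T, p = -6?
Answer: -557/3 ≈ -185.67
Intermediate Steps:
h(g, X) = -⅙ - X/6 (h(g, X) = (1 + X)/(-6) = (1 + X)*(-⅙) = -⅙ - X/6)
w(v, D) = -⅙ - D/6
557*w((p - 2)/(4 - 6), 1) = 557*(-⅙ - ⅙*1) = 557*(-⅙ - ⅙) = 557*(-⅓) = -557/3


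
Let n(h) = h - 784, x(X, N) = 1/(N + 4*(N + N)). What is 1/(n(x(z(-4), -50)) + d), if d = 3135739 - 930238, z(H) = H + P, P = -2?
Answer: 450/992122649 ≈ 4.5357e-7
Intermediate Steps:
z(H) = -2 + H (z(H) = H - 2 = -2 + H)
x(X, N) = 1/(9*N) (x(X, N) = 1/(N + 4*(2*N)) = 1/(N + 8*N) = 1/(9*N))
d = 2205501
n(h) = -784 + h
1/(n(x(z(-4), -50)) + d) = 1/((-784 + (⅑)/(-50)) + 2205501) = 1/((-784 + (⅑)*(-1/50)) + 2205501) = 1/((-784 - 1/450) + 2205501) = 1/(-352801/450 + 2205501) = 1/(992122649/450) = 450/992122649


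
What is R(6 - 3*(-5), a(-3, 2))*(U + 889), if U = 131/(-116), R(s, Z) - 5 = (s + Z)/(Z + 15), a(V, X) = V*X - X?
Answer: 1235916/203 ≈ 6088.3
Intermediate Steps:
a(V, X) = -X + V*X
R(s, Z) = 5 + (Z + s)/(15 + Z) (R(s, Z) = 5 + (s + Z)/(Z + 15) = 5 + (Z + s)/(15 + Z))
U = -131/116 (U = 131*(-1/116) = -131/116 ≈ -1.1293)
R(6 - 3*(-5), a(-3, 2))*(U + 889) = ((75 + (6 - 3*(-5)) + 6*(2*(-1 - 3)))/(15 + 2*(-1 - 3)))*(-131/116 + 889) = ((75 + (6 + 15) + 6*(2*(-4)))/(15 + 2*(-4)))*(102993/116) = ((75 + 21 + 6*(-8))/(15 - 8))*(102993/116) = ((75 + 21 - 48)/7)*(102993/116) = ((1/7)*48)*(102993/116) = (48/7)*(102993/116) = 1235916/203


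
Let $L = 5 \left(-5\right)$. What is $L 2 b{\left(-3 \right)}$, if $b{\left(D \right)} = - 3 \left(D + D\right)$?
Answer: $-900$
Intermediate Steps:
$L = -25$
$b{\left(D \right)} = - 6 D$ ($b{\left(D \right)} = - 3 \cdot 2 D = - 6 D$)
$L 2 b{\left(-3 \right)} = \left(-25\right) 2 \left(\left(-6\right) \left(-3\right)\right) = \left(-50\right) 18 = -900$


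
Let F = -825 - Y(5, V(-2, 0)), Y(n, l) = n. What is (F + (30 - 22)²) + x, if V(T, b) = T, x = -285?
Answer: -1051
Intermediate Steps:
F = -830 (F = -825 - 1*5 = -825 - 5 = -830)
(F + (30 - 22)²) + x = (-830 + (30 - 22)²) - 285 = (-830 + 8²) - 285 = (-830 + 64) - 285 = -766 - 285 = -1051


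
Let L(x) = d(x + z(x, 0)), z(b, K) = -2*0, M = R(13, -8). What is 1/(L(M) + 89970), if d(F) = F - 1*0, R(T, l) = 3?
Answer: 1/89973 ≈ 1.1114e-5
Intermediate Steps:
M = 3
z(b, K) = 0
d(F) = F (d(F) = F + 0 = F)
L(x) = x (L(x) = x + 0 = x)
1/(L(M) + 89970) = 1/(3 + 89970) = 1/89973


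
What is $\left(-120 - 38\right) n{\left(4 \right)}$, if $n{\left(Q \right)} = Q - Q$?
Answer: $0$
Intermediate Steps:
$n{\left(Q \right)} = 0$
$\left(-120 - 38\right) n{\left(4 \right)} = \left(-120 - 38\right) 0 = \left(-158\right) 0 = 0$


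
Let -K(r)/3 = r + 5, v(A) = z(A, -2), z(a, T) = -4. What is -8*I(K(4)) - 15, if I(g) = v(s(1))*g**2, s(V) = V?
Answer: 23313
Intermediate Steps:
v(A) = -4
K(r) = -15 - 3*r (K(r) = -3*(r + 5) = -3*(5 + r) = -15 - 3*r)
I(g) = -4*g**2
-8*I(K(4)) - 15 = -(-32)*(-15 - 3*4)**2 - 15 = -(-32)*(-15 - 12)**2 - 15 = -(-32)*(-27)**2 - 15 = -(-32)*729 - 15 = -8*(-2916) - 15 = 23328 - 15 = 23313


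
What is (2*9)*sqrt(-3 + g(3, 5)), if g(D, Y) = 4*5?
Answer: 18*sqrt(17) ≈ 74.216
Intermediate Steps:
g(D, Y) = 20
(2*9)*sqrt(-3 + g(3, 5)) = (2*9)*sqrt(-3 + 20) = 18*sqrt(17)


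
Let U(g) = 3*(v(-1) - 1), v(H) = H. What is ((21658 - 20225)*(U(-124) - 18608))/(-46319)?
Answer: 26673862/46319 ≈ 575.87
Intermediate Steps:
U(g) = -6 (U(g) = 3*(-1 - 1) = 3*(-2) = -6)
((21658 - 20225)*(U(-124) - 18608))/(-46319) = ((21658 - 20225)*(-6 - 18608))/(-46319) = (1433*(-18614))*(-1/46319) = -26673862*(-1/46319) = 26673862/46319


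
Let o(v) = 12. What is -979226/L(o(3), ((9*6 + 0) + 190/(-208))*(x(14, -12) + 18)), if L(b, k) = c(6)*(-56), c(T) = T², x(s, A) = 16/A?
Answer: 489613/1008 ≈ 485.73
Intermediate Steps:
L(b, k) = -2016 (L(b, k) = 6²*(-56) = 36*(-56) = -2016)
-979226/L(o(3), ((9*6 + 0) + 190/(-208))*(x(14, -12) + 18)) = -979226/(-2016) = -979226*(-1/2016) = 489613/1008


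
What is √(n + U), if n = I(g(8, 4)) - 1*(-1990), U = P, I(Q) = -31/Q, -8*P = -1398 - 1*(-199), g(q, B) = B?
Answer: √34114/4 ≈ 46.175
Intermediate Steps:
P = 1199/8 (P = -(-1398 - 1*(-199))/8 = -(-1398 + 199)/8 = -⅛*(-1199) = 1199/8 ≈ 149.88)
U = 1199/8 ≈ 149.88
n = 7929/4 (n = -31/4 - 1*(-1990) = -31*¼ + 1990 = -31/4 + 1990 = 7929/4 ≈ 1982.3)
√(n + U) = √(7929/4 + 1199/8) = √(17057/8) = √34114/4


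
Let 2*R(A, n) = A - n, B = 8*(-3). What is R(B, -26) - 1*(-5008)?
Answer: 5009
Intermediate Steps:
B = -24
R(A, n) = A/2 - n/2 (R(A, n) = (A - n)/2 = A/2 - n/2)
R(B, -26) - 1*(-5008) = ((½)*(-24) - ½*(-26)) - 1*(-5008) = (-12 + 13) + 5008 = 1 + 5008 = 5009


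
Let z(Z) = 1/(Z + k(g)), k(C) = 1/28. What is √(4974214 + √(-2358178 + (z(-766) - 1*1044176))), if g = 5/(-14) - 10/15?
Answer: √(254223128929014 + 7149*I*√173888192171878)/7149 ≈ 2230.3 + 0.41352*I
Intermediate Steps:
g = -43/42 (g = 5*(-1/14) - 10*1/15 = -5/14 - ⅔ = -43/42 ≈ -1.0238)
k(C) = 1/28
z(Z) = 1/(1/28 + Z) (z(Z) = 1/(Z + 1/28) = 1/(1/28 + Z))
√(4974214 + √(-2358178 + (z(-766) - 1*1044176))) = √(4974214 + √(-2358178 + (28/(1 + 28*(-766)) - 1*1044176))) = √(4974214 + √(-2358178 + (28/(1 - 21448) - 1044176))) = √(4974214 + √(-2358178 + (28/(-21447) - 1044176))) = √(4974214 + √(-2358178 + (28*(-1/21447) - 1044176))) = √(4974214 + √(-2358178 + (-28/21447 - 1044176))) = √(4974214 + √(-2358178 - 22394442700/21447)) = √(4974214 + √(-72970286266/21447)) = √(4974214 + I*√173888192171878/7149)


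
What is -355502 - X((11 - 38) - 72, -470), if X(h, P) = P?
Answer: -355032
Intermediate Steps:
-355502 - X((11 - 38) - 72, -470) = -355502 - 1*(-470) = -355502 + 470 = -355032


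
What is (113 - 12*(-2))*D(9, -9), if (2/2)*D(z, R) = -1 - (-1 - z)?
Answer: 1233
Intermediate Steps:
D(z, R) = z (D(z, R) = -1 - (-1 - z) = -1 + (1 + z) = z)
(113 - 12*(-2))*D(9, -9) = (113 - 12*(-2))*9 = (113 + 24)*9 = 137*9 = 1233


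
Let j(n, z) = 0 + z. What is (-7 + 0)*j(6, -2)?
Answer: 14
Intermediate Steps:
j(n, z) = z
(-7 + 0)*j(6, -2) = (-7 + 0)*(-2) = -7*(-2) = 14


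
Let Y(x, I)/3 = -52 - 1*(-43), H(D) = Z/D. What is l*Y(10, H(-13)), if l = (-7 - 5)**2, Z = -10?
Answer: -3888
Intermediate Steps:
H(D) = -10/D
Y(x, I) = -27 (Y(x, I) = 3*(-52 - 1*(-43)) = 3*(-52 + 43) = 3*(-9) = -27)
l = 144 (l = (-12)**2 = 144)
l*Y(10, H(-13)) = 144*(-27) = -3888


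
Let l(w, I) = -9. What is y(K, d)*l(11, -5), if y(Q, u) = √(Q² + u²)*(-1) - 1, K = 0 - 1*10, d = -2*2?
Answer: 9 + 18*√29 ≈ 105.93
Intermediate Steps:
d = -4
K = -10 (K = 0 - 10 = -10)
y(Q, u) = -1 - √(Q² + u²) (y(Q, u) = -√(Q² + u²) - 1 = -1 - √(Q² + u²))
y(K, d)*l(11, -5) = (-1 - √((-10)² + (-4)²))*(-9) = (-1 - √(100 + 16))*(-9) = (-1 - √116)*(-9) = (-1 - 2*√29)*(-9) = 9 + 18*√29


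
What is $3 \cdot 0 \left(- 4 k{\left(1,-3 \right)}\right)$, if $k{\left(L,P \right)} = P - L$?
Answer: $0$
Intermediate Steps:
$3 \cdot 0 \left(- 4 k{\left(1,-3 \right)}\right) = 3 \cdot 0 \left(- 4 \left(-3 - 1\right)\right) = 0 \left(- 4 \left(-3 - 1\right)\right) = 0 \left(\left(-4\right) \left(-4\right)\right) = 0 \cdot 16 = 0$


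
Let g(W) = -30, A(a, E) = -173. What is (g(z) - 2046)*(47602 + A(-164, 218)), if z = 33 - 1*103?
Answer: -98462604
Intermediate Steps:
z = -70 (z = 33 - 103 = -70)
(g(z) - 2046)*(47602 + A(-164, 218)) = (-30 - 2046)*(47602 - 173) = -2076*47429 = -98462604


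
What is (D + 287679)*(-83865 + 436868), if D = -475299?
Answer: -66230422860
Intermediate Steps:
(D + 287679)*(-83865 + 436868) = (-475299 + 287679)*(-83865 + 436868) = -187620*353003 = -66230422860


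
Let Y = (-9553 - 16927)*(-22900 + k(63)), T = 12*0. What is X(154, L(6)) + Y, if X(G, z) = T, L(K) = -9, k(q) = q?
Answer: 604723760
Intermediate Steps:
T = 0
X(G, z) = 0
Y = 604723760 (Y = (-9553 - 16927)*(-22900 + 63) = -26480*(-22837) = 604723760)
X(154, L(6)) + Y = 0 + 604723760 = 604723760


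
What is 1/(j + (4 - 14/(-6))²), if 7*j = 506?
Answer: 63/7081 ≈ 0.0088971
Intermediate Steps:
j = 506/7 (j = (⅐)*506 = 506/7 ≈ 72.286)
1/(j + (4 - 14/(-6))²) = 1/(506/7 + (4 - 14/(-6))²) = 1/(506/7 + (4 - 14*(-⅙))²) = 1/(506/7 + (4 + 7/3)²) = 1/(506/7 + (19/3)²) = 1/(506/7 + 361/9) = 1/(7081/63) = 63/7081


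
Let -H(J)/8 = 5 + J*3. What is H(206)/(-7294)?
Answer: 356/521 ≈ 0.68330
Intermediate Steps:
H(J) = -40 - 24*J (H(J) = -8*(5 + J*3) = -8*(5 + 3*J) = -40 - 24*J)
H(206)/(-7294) = (-40 - 24*206)/(-7294) = (-40 - 4944)*(-1/7294) = -4984*(-1/7294) = 356/521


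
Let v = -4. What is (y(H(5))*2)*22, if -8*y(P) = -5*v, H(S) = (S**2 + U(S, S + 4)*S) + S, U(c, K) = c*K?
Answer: -110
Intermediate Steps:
U(c, K) = K*c
H(S) = S + S**2 + S**2*(4 + S) (H(S) = (S**2 + ((S + 4)*S)*S) + S = (S**2 + ((4 + S)*S)*S) + S = (S**2 + (S*(4 + S))*S) + S = (S**2 + S**2*(4 + S)) + S = S + S**2 + S**2*(4 + S))
y(P) = -5/2 (y(P) = -(-5)*(-4)/8 = -1/8*20 = -5/2)
(y(H(5))*2)*22 = -5/2*2*22 = -5*22 = -110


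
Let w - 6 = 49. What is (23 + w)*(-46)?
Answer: -3588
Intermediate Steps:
w = 55 (w = 6 + 49 = 55)
(23 + w)*(-46) = (23 + 55)*(-46) = 78*(-46) = -3588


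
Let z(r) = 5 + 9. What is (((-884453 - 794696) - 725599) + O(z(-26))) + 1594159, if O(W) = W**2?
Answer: -810393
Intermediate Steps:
z(r) = 14
(((-884453 - 794696) - 725599) + O(z(-26))) + 1594159 = (((-884453 - 794696) - 725599) + 14**2) + 1594159 = ((-1679149 - 725599) + 196) + 1594159 = (-2404748 + 196) + 1594159 = -2404552 + 1594159 = -810393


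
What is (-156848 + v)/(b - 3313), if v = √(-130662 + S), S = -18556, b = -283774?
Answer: 156848/287087 - I*√149218/287087 ≈ 0.54634 - 0.0013455*I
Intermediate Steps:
v = I*√149218 (v = √(-130662 - 18556) = √(-149218) = I*√149218 ≈ 386.29*I)
(-156848 + v)/(b - 3313) = (-156848 + I*√149218)/(-283774 - 3313) = (-156848 + I*√149218)/(-287087) = (-156848 + I*√149218)*(-1/287087) = 156848/287087 - I*√149218/287087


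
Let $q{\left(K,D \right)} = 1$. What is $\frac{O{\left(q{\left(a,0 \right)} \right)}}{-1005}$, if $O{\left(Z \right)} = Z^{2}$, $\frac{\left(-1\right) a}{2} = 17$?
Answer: $- \frac{1}{1005} \approx -0.00099503$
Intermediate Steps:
$a = -34$ ($a = \left(-2\right) 17 = -34$)
$\frac{O{\left(q{\left(a,0 \right)} \right)}}{-1005} = \frac{1^{2}}{-1005} = 1 \left(- \frac{1}{1005}\right) = - \frac{1}{1005}$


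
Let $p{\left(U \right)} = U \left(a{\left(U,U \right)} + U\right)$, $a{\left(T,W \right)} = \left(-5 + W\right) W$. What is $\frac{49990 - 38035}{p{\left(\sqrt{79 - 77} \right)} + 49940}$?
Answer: $\frac{149234265}{623301154} - \frac{11955 \sqrt{2}}{1246602308} \approx 0.23941$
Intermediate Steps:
$a{\left(T,W \right)} = W \left(-5 + W\right)$
$p{\left(U \right)} = U \left(U + U \left(-5 + U\right)\right)$ ($p{\left(U \right)} = U \left(U \left(-5 + U\right) + U\right) = U \left(U + U \left(-5 + U\right)\right)$)
$\frac{49990 - 38035}{p{\left(\sqrt{79 - 77} \right)} + 49940} = \frac{49990 - 38035}{\left(\sqrt{79 - 77}\right)^{2} \left(-4 + \sqrt{79 - 77}\right) + 49940} = \frac{11955}{\left(\sqrt{2}\right)^{2} \left(-4 + \sqrt{2}\right) + 49940} = \frac{11955}{2 \left(-4 + \sqrt{2}\right) + 49940} = \frac{11955}{\left(-8 + 2 \sqrt{2}\right) + 49940} = \frac{11955}{49932 + 2 \sqrt{2}}$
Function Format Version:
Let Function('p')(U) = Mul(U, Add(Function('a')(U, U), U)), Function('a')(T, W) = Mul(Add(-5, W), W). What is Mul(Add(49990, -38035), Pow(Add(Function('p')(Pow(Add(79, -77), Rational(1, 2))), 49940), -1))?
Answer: Add(Rational(149234265, 623301154), Mul(Rational(-11955, 1246602308), Pow(2, Rational(1, 2)))) ≈ 0.23941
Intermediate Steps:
Function('a')(T, W) = Mul(W, Add(-5, W))
Function('p')(U) = Mul(U, Add(U, Mul(U, Add(-5, U)))) (Function('p')(U) = Mul(U, Add(Mul(U, Add(-5, U)), U)) = Mul(U, Add(U, Mul(U, Add(-5, U)))))
Mul(Add(49990, -38035), Pow(Add(Function('p')(Pow(Add(79, -77), Rational(1, 2))), 49940), -1)) = Mul(Add(49990, -38035), Pow(Add(Mul(Pow(Pow(Add(79, -77), Rational(1, 2)), 2), Add(-4, Pow(Add(79, -77), Rational(1, 2)))), 49940), -1)) = Mul(11955, Pow(Add(Mul(Pow(Pow(2, Rational(1, 2)), 2), Add(-4, Pow(2, Rational(1, 2)))), 49940), -1)) = Mul(11955, Pow(Add(Mul(2, Add(-4, Pow(2, Rational(1, 2)))), 49940), -1)) = Mul(11955, Pow(Add(Add(-8, Mul(2, Pow(2, Rational(1, 2)))), 49940), -1)) = Mul(11955, Pow(Add(49932, Mul(2, Pow(2, Rational(1, 2)))), -1))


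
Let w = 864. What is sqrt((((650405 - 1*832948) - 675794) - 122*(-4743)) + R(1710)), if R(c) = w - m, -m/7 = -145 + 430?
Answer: 4*I*sqrt(17302) ≈ 526.15*I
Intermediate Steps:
m = -1995 (m = -7*(-145 + 430) = -7*285 = -1995)
R(c) = 2859 (R(c) = 864 - 1*(-1995) = 864 + 1995 = 2859)
sqrt((((650405 - 1*832948) - 675794) - 122*(-4743)) + R(1710)) = sqrt((((650405 - 1*832948) - 675794) - 122*(-4743)) + 2859) = sqrt((((650405 - 832948) - 675794) + 578646) + 2859) = sqrt(((-182543 - 675794) + 578646) + 2859) = sqrt((-858337 + 578646) + 2859) = sqrt(-279691 + 2859) = sqrt(-276832) = 4*I*sqrt(17302)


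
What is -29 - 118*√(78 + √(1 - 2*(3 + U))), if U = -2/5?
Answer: -29 - 118*√(1950 + 5*I*√105)/5 ≈ -1071.2 - 13.69*I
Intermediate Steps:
U = -⅖ (U = -2*⅕ = -⅖ ≈ -0.40000)
-29 - 118*√(78 + √(1 - 2*(3 + U))) = -29 - 118*√(78 + √(1 - 2*(3 - ⅖))) = -29 - 118*√(78 + √(1 - 2*13/5)) = -29 - 118*√(78 + √(1 - 26/5)) = -29 - 118*√(78 + √(-21/5)) = -29 - 118*√(78 + I*√105/5)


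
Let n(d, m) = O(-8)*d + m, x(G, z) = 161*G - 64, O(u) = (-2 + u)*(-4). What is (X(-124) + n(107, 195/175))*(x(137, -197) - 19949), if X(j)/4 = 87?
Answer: 47309548/5 ≈ 9.4619e+6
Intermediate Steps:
O(u) = 8 - 4*u
x(G, z) = -64 + 161*G
n(d, m) = m + 40*d (n(d, m) = (8 - 4*(-8))*d + m = (8 + 32)*d + m = 40*d + m = m + 40*d)
X(j) = 348 (X(j) = 4*87 = 348)
(X(-124) + n(107, 195/175))*(x(137, -197) - 19949) = (348 + (195/175 + 40*107))*((-64 + 161*137) - 19949) = (348 + (195*(1/175) + 4280))*((-64 + 22057) - 19949) = (348 + (39/35 + 4280))*(21993 - 19949) = (348 + 149839/35)*2044 = (162019/35)*2044 = 47309548/5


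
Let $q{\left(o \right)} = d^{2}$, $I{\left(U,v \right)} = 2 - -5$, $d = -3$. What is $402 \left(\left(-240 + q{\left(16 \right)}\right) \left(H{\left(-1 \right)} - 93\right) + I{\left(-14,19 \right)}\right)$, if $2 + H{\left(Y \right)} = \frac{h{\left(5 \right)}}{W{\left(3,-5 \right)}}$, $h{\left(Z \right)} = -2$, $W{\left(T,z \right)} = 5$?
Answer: $\frac{44309244}{5} \approx 8.8619 \cdot 10^{6}$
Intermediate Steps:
$I{\left(U,v \right)} = 7$ ($I{\left(U,v \right)} = 2 + 5 = 7$)
$H{\left(Y \right)} = - \frac{12}{5}$ ($H{\left(Y \right)} = -2 - \frac{2}{5} = - \frac{12}{5}$)
$q{\left(o \right)} = 9$ ($q{\left(o \right)} = \left(-3\right)^{2} = 9$)
$402 \left(\left(-240 + q{\left(16 \right)}\right) \left(H{\left(-1 \right)} - 93\right) + I{\left(-14,19 \right)}\right) = 402 \left(\left(-240 + 9\right) \left(- \frac{12}{5} - 93\right) + 7\right) = 402 \left(\left(-231\right) \left(- \frac{477}{5}\right) + 7\right) = 402 \left(\frac{110187}{5} + 7\right) = 402 \cdot \frac{110222}{5} = \frac{44309244}{5}$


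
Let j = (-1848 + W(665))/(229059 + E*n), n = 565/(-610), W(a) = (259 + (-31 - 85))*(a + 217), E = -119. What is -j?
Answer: -1378356/2541695 ≈ -0.54230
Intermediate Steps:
W(a) = 31031 + 143*a (W(a) = (259 - 116)*(217 + a) = 143*(217 + a) = 31031 + 143*a)
n = -113/122 (n = 565*(-1/610) = -113/122 ≈ -0.92623)
j = 1378356/2541695 (j = (-1848 + (31031 + 143*665))/(229059 - 119*(-113/122)) = (-1848 + (31031 + 95095))/(229059 + 13447/122) = (-1848 + 126126)/(27958645/122) = 124278*(122/27958645) = 1378356/2541695 ≈ 0.54230)
-j = -1*1378356/2541695 = -1378356/2541695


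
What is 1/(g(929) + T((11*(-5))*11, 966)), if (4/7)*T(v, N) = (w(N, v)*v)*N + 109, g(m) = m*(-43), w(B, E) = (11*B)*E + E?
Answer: 4/26302473619325 ≈ 1.5208e-13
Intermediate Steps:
w(B, E) = E + 11*B*E (w(B, E) = 11*B*E + E = E + 11*B*E)
g(m) = -43*m
T(v, N) = 763/4 + 7*N*v**2*(1 + 11*N)/4 (T(v, N) = 7*(((v*(1 + 11*N))*v)*N + 109)/4 = 7*((v**2*(1 + 11*N))*N + 109)/4 = 7*(N*v**2*(1 + 11*N) + 109)/4 = 7*(109 + N*v**2*(1 + 11*N))/4 = 763/4 + 7*N*v**2*(1 + 11*N)/4)
1/(g(929) + T((11*(-5))*11, 966)) = 1/(-43*929 + (763/4 + (7/4)*966*((11*(-5))*11)**2*(1 + 11*966))) = 1/(-39947 + (763/4 + (7/4)*966*(-55*11)**2*(1 + 10626))) = 1/(-39947 + (763/4 + (7/4)*966*(-605)**2*10627)) = 1/(-39947 + (763/4 + (7/4)*966*366025*10627)) = 1/(-39947 + (763/4 + 13151236889175/2)) = 1/(-39947 + 26302473779113/4) = 1/(26302473619325/4) = 4/26302473619325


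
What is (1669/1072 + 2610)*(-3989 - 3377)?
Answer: -10310886287/536 ≈ -1.9237e+7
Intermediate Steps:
(1669/1072 + 2610)*(-3989 - 3377) = (1669*(1/1072) + 2610)*(-7366) = (1669/1072 + 2610)*(-7366) = (2799589/1072)*(-7366) = -10310886287/536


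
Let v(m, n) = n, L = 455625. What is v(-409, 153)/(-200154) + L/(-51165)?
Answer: -225192579/25286122 ≈ -8.9058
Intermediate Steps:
v(-409, 153)/(-200154) + L/(-51165) = 153/(-200154) + 455625/(-51165) = 153*(-1/200154) + 455625*(-1/51165) = -51/66718 - 3375/379 = -225192579/25286122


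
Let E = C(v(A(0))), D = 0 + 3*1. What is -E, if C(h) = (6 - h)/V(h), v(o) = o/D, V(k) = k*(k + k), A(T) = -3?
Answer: -7/2 ≈ -3.5000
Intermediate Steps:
D = 3 (D = 0 + 3 = 3)
V(k) = 2*k**2 (V(k) = k*(2*k) = 2*k**2)
v(o) = o/3
C(h) = (6 - h)/(2*h**2) (C(h) = (6 - h)/((2*h**2)) = (6 - h)*(1/(2*h**2)) = (6 - h)/(2*h**2))
E = 7/2 (E = (6 - (-3)/3)/(2*((1/3)*(-3))**2) = (1/2)*(6 - 1*(-1))/(-1)**2 = (1/2)*1*(6 + 1) = (1/2)*1*7 = 7/2 ≈ 3.5000)
-E = -1*7/2 = -7/2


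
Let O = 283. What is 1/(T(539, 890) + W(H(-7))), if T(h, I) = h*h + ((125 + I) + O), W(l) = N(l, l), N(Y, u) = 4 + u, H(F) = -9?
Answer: 1/291814 ≈ 3.4268e-6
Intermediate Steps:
W(l) = 4 + l
T(h, I) = 408 + I + h**2 (T(h, I) = h*h + ((125 + I) + 283) = h**2 + (408 + I) = 408 + I + h**2)
1/(T(539, 890) + W(H(-7))) = 1/((408 + 890 + 539**2) + (4 - 9)) = 1/((408 + 890 + 290521) - 5) = 1/(291819 - 5) = 1/291814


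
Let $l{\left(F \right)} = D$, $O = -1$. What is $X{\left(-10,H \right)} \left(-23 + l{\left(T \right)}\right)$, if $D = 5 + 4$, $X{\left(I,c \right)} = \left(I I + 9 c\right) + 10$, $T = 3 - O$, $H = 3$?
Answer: $-1918$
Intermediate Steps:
$T = 4$ ($T = 3 - -1 = 3 + 1 = 4$)
$X{\left(I,c \right)} = 10 + I^{2} + 9 c$ ($X{\left(I,c \right)} = \left(I^{2} + 9 c\right) + 10 = 10 + I^{2} + 9 c$)
$D = 9$
$l{\left(F \right)} = 9$
$X{\left(-10,H \right)} \left(-23 + l{\left(T \right)}\right) = \left(10 + \left(-10\right)^{2} + 9 \cdot 3\right) \left(-23 + 9\right) = \left(10 + 100 + 27\right) \left(-14\right) = 137 \left(-14\right) = -1918$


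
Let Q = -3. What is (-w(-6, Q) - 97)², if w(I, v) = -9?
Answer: 7744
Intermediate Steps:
(-w(-6, Q) - 97)² = (-1*(-9) - 97)² = (9 - 97)² = (-88)² = 7744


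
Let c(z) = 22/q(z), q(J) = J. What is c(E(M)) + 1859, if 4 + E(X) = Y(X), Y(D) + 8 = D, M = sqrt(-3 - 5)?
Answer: 35288/19 - 11*I*sqrt(2)/38 ≈ 1857.3 - 0.40938*I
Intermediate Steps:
M = 2*I*sqrt(2) (M = sqrt(-8) = 2*I*sqrt(2) ≈ 2.8284*I)
Y(D) = -8 + D
E(X) = -12 + X (E(X) = -4 + (-8 + X) = -12 + X)
c(z) = 22/z
c(E(M)) + 1859 = 22/(-12 + 2*I*sqrt(2)) + 1859 = 1859 + 22/(-12 + 2*I*sqrt(2))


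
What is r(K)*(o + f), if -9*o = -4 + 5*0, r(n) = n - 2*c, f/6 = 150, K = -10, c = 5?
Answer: -162080/9 ≈ -18009.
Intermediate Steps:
f = 900 (f = 6*150 = 900)
r(n) = -10 + n (r(n) = n - 2*5 = n - 10 = -10 + n)
o = 4/9 (o = -(-4 + 5*0)/9 = -(-4 + 0)/9 = -1/9*(-4) = 4/9 ≈ 0.44444)
r(K)*(o + f) = (-10 - 10)*(4/9 + 900) = -20*8104/9 = -162080/9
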